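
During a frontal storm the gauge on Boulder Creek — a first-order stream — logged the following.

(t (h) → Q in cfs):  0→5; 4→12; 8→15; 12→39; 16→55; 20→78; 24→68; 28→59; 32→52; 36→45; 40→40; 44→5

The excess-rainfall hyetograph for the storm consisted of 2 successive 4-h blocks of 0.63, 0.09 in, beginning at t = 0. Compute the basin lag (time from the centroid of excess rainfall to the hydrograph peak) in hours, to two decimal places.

Centroid of excess rainfall: t_c = Σ P_i·t̄_i / ΣP_i = 2.5000 h (block centres at 2, 6 h).
Hydrograph peak occurs at t = 20 h, so basin lag t_L = 20 − 2.5000 = 17.50 h.

t_L ≈ 17.50 h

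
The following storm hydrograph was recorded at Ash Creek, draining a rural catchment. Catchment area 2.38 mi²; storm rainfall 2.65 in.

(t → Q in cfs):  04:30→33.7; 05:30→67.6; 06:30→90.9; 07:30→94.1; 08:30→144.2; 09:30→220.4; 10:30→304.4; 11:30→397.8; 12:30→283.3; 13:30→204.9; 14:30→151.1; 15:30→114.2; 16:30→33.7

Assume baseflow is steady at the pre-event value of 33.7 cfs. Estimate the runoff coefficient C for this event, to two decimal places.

ΣQ_DR = 1702 cfs; V = ΣQ_DR·Δt = 6.128 × 10^6 ft³.
Runoff depth d = V / A = 1.108 in.
C = d / P = 1.108 / 2.65 = 0.42.

C ≈ 0.42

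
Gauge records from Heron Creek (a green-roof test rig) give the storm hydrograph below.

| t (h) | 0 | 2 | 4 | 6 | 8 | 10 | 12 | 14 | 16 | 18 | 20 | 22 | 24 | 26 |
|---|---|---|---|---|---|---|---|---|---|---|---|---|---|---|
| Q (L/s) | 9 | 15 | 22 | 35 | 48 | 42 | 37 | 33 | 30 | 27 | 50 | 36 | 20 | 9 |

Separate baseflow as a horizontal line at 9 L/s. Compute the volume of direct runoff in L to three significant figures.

V ≈ 2.07 × 10^6 L

Direct-runoff ordinates (Q − Q_b): 0.0, 6.0, 13.0, 26.0, 39.0, 33.0, 28.0, 24.0, 21.0, 18.0, 41.0, 27.0, 11.0, 0.0 L/s.
ΣQ_DR = 287.0 L/s.
With Δt = 2 h = 7200 s, V = ΣQ_DR · Δt = 287.0 × 7200 = 2.07 × 10^6 L.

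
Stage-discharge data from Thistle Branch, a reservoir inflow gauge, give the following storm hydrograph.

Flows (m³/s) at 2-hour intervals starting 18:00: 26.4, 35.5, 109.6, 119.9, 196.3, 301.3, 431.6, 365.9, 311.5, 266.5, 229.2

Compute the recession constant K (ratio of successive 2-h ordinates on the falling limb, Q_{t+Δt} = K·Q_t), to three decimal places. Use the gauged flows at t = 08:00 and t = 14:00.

K ≈ 0.856

Using the recession-limb readings at t = 08:00 and t = 14:00: Q falls from 365.9 to 229.2 m³/s over 3 intervals.
K = (Q₂/Q₁)^(1/3) = (229.2/365.9)^(1/3) = 0.856.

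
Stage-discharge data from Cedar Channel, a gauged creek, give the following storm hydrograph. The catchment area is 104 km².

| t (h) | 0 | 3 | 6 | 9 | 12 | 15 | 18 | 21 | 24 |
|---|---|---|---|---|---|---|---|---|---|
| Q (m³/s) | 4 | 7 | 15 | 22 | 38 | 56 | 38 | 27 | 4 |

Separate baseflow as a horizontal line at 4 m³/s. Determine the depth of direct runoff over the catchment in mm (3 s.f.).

d ≈ 18.2 mm

Direct runoff: 0.0, 3.0, 11.0, 18.0, 34.0, 52.0, 34.0, 23.0, 0.0 m³/s; ΣQ_DR = 175.0 m³/s.
V = ΣQ_DR · Δt = 175.0 × 10800 s = 1.890 × 10^6 m³.
Over A = 104 km², depth = V / A = 18.2 mm.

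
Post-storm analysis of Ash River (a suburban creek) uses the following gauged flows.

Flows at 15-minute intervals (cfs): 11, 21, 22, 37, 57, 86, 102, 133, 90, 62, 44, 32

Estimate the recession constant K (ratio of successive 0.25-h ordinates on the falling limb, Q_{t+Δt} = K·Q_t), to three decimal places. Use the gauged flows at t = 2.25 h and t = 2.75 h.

K ≈ 0.718

Using the recession-limb readings at t = 2.25 h and t = 2.75 h: Q falls from 62 to 32 cfs over 2 intervals.
K = (Q₂/Q₁)^(1/2) = (32/62)^(1/2) = 0.718.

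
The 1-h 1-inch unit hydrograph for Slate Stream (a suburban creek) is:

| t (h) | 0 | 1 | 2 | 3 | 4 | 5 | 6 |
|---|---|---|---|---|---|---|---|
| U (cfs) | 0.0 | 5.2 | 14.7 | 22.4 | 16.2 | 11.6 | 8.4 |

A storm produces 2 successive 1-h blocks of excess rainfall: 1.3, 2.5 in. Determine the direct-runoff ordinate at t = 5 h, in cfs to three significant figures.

Q ≈ 55.6 cfs

By discrete convolution, Q_j = Σ (P_i / 1 in) · U_{j−i}.
At t = 5 h (j=5): Q = (1.3/1)·11.6 + (2.5/1)·16.2 = 55.6 cfs.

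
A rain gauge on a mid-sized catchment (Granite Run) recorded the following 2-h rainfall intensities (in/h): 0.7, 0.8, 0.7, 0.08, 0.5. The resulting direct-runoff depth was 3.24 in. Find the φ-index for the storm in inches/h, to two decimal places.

φ ≈ 0.27 in/h

Only the 4 blocks with intensity above φ contribute runoff: 0.7, 0.8, 0.7, 0.5 in/h.
Σ(I−φ)·Δt = d  ⇒  (0.7+0.8+0.7+0.5 − 4φ)·2 = 3.24
φ = (2.700 − 3.24/2) / 4 = 0.27 in/h.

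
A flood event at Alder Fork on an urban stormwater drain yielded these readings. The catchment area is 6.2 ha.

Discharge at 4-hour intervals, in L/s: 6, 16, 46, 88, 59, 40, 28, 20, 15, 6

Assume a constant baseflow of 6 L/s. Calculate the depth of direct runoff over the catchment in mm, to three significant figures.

Direct runoff: 0.0, 10.0, 40.0, 82.0, 53.0, 34.0, 22.0, 14.0, 9.0, 0.0 L/s; ΣQ_DR = 264.0 L/s.
V = ΣQ_DR · Δt = 264.0 × 14400 s = 3.802 × 10^6 L.
Over A = 6.2 ha, depth = V / A = 61.3 mm.

d ≈ 61.3 mm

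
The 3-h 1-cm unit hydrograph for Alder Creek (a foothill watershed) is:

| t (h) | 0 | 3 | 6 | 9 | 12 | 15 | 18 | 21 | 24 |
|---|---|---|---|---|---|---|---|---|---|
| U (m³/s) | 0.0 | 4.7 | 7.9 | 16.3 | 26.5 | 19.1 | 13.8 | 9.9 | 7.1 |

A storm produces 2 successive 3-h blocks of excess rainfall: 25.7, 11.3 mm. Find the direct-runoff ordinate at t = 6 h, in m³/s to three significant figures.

By discrete convolution, Q_j = Σ (P_i / 10 mm) · U_{j−i}.
At t = 6 h (j=2): Q = (25.7/10)·7.9 + (11.3/10)·4.7 = 25.6 m³/s.

Q ≈ 25.6 m³/s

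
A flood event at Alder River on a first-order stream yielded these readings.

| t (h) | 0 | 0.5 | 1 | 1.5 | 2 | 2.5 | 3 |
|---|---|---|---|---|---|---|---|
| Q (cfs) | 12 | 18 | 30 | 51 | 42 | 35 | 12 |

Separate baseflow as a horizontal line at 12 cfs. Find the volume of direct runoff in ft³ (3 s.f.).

Direct-runoff ordinates (Q − Q_b): 0.0, 6.0, 18.0, 39.0, 30.0, 23.0, 0.0 cfs.
ΣQ_DR = 116.0 cfs.
With Δt = 0.5 h = 1800 s, V = ΣQ_DR · Δt = 116.0 × 1800 = 2.09 × 10^5 ft³.

V ≈ 2.09 × 10^5 ft³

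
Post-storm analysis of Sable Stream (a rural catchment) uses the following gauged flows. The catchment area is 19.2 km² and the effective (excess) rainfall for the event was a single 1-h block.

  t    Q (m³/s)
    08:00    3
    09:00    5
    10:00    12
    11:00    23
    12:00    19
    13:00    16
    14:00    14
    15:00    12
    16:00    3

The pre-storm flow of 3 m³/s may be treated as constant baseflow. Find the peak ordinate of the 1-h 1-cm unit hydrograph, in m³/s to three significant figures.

U_p ≈ 13.3 m³/s

Direct runoff: 0.0, 2.0, 9.0, 20.0, 16.0, 13.0, 11.0, 9.0, 0.0 m³/s; ΣQ_DR = 80.00 m³/s, peak = 20.0 m³/s.
Runoff depth d = ΣQ_DR·Δt / A = 80.00 × 3600 / (19.2 km²) = 15.00 mm.
The 1-cm UH is the DRH scaled by (10 mm)/d, so U_p = 20.0 × 10/15.00 = 13.3 m³/s.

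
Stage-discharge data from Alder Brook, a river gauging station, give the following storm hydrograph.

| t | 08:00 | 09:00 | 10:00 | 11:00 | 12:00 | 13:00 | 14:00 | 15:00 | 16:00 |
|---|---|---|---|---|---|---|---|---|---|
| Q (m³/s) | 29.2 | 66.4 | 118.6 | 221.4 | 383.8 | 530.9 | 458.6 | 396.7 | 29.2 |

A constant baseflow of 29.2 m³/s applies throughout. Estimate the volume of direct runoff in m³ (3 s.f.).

V ≈ 7.10 × 10^6 m³

Direct-runoff ordinates (Q − Q_b): 0.0, 37.2, 89.4, 192.2, 354.6, 501.7, 429.4, 367.5, 0.0 m³/s.
ΣQ_DR = 1972 m³/s.
With Δt = 1 h = 3600 s, V = ΣQ_DR · Δt = 1972 × 3600 = 7.10 × 10^6 m³.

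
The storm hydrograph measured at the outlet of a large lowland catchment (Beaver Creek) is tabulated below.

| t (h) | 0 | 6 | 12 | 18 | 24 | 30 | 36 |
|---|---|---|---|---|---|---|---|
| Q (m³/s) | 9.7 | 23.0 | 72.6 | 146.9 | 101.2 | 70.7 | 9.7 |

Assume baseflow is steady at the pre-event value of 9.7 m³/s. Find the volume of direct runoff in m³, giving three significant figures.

V ≈ 7.90 × 10^6 m³

Direct-runoff ordinates (Q − Q_b): 0.0, 13.3, 62.9, 137.2, 91.5, 61.0, 0.0 m³/s.
ΣQ_DR = 365.9 m³/s.
With Δt = 6 h = 21600 s, V = ΣQ_DR · Δt = 365.9 × 21600 = 7.90 × 10^6 m³.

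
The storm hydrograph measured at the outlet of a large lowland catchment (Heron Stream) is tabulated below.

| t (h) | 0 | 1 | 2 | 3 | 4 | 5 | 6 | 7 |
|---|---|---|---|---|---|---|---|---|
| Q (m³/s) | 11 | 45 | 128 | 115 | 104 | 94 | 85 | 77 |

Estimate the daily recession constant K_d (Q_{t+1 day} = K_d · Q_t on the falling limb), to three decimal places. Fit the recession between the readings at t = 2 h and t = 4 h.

K_d ≈ 0.083

Between t = 2 h and t = 4 h the flow falls from 128 to 104 m³/s over 2×1 h = 2 h.
Per-interval ratio K = (104/128)^(1/2) = 0.9014; K_d = K^(24/1) = 0.083.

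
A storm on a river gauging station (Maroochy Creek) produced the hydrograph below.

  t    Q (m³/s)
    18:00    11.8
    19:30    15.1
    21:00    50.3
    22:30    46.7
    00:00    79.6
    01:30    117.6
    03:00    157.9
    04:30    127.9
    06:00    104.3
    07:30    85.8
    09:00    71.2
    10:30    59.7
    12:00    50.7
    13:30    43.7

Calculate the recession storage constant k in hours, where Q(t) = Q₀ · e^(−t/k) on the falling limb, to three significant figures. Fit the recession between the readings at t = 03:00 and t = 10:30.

On the falling limb, Q drops from 157.9 to 59.7 m³/s between t = 03:00 and t = 10:30 (Δt = 7.5 h).
k = −Δt / ln(Q₂/Q₁) = −7.5 / ln(59.7/157.9) = 7.71 h.

k ≈ 7.71 h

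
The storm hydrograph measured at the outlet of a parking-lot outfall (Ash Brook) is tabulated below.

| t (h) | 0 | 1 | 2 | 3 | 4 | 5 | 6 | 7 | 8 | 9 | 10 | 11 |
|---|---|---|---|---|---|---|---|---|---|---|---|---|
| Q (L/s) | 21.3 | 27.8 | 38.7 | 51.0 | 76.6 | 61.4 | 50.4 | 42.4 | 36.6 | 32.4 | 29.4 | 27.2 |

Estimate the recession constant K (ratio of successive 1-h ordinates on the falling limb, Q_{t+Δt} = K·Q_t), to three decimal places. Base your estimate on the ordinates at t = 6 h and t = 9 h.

K ≈ 0.863

Using the recession-limb readings at t = 6 h and t = 9 h: Q falls from 50.4 to 32.4 L/s over 3 intervals.
K = (Q₂/Q₁)^(1/3) = (32.4/50.4)^(1/3) = 0.863.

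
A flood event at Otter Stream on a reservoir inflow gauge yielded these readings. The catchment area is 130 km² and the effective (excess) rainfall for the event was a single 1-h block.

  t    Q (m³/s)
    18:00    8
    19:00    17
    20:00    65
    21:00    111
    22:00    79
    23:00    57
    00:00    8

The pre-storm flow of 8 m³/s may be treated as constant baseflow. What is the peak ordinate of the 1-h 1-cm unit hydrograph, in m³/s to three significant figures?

Direct runoff: 0.0, 9.0, 57.0, 103.0, 71.0, 49.0, 0.0 m³/s; ΣQ_DR = 289.0 m³/s, peak = 103.0 m³/s.
Runoff depth d = ΣQ_DR·Δt / A = 289.0 × 3600 / (130 km²) = 8.003 mm.
The 1-cm UH is the DRH scaled by (10 mm)/d, so U_p = 103.0 × 10/8.003 = 129 m³/s.

U_p ≈ 129 m³/s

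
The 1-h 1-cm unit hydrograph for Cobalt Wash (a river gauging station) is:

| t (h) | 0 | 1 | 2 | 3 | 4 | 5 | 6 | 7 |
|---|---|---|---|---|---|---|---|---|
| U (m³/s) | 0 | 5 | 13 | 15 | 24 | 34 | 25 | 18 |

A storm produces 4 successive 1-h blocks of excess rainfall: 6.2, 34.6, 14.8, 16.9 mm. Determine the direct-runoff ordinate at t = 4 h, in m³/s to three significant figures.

Q ≈ 94.5 m³/s

By discrete convolution, Q_j = Σ (P_i / 10 mm) · U_{j−i}.
At t = 4 h (j=4): Q = (6.2/10)·24 + (34.6/10)·15 + (14.8/10)·13 + (16.9/10)·5 = 94.5 m³/s.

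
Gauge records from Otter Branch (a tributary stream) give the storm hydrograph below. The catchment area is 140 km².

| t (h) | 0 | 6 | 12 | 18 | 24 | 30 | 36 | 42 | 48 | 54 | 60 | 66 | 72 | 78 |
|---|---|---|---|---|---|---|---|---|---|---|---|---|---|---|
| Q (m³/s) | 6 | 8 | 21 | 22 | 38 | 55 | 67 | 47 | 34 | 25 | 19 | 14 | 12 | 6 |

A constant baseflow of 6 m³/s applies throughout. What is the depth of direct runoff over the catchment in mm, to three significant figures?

d ≈ 44.7 mm

Direct runoff: 0.0, 2.0, 15.0, 16.0, 32.0, 49.0, 61.0, 41.0, 28.0, 19.0, 13.0, 8.0, 6.0, 0.0 m³/s; ΣQ_DR = 290.0 m³/s.
V = ΣQ_DR · Δt = 290.0 × 21600 s = 6.264 × 10^6 m³.
Over A = 140 km², depth = V / A = 44.7 mm.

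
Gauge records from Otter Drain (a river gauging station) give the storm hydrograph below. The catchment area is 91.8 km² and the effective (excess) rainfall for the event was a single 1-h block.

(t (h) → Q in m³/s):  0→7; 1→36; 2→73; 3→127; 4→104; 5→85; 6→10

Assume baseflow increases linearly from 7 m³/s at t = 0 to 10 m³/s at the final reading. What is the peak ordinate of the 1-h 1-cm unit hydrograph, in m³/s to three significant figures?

U_p ≈ 79.0 m³/s

Direct runoff: 0.00, 28.50, 65.00, 118.50, 95.00, 75.50, 0.00 m³/s; ΣQ_DR = 382.5 m³/s, peak = 118.50 m³/s.
Runoff depth d = ΣQ_DR·Δt / A = 382.5 × 3600 / (91.8 km²) = 15.00 mm.
The 1-cm UH is the DRH scaled by (10 mm)/d, so U_p = 118.50 × 10/15.00 = 79.0 m³/s.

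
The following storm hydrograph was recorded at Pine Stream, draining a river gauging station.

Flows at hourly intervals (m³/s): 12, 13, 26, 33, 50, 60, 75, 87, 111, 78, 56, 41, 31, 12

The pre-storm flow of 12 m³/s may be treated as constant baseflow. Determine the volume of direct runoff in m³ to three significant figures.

Direct-runoff ordinates (Q − Q_b): 0.0, 1.0, 14.0, 21.0, 38.0, 48.0, 63.0, 75.0, 99.0, 66.0, 44.0, 29.0, 19.0, 0.0 m³/s.
ΣQ_DR = 517.0 m³/s.
With Δt = 1 h = 3600 s, V = ΣQ_DR · Δt = 517.0 × 3600 = 1.86 × 10^6 m³.

V ≈ 1.86 × 10^6 m³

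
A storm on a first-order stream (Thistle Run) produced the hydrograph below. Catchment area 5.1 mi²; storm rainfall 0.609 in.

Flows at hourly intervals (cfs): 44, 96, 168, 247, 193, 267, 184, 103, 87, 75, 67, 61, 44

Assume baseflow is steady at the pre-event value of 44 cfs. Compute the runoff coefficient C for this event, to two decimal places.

C ≈ 0.53

ΣQ_DR = 1064 cfs; V = ΣQ_DR·Δt = 3.830 × 10^6 ft³.
Runoff depth d = V / A = 0.3233 in.
C = d / P = 0.3233 / 0.609 = 0.53.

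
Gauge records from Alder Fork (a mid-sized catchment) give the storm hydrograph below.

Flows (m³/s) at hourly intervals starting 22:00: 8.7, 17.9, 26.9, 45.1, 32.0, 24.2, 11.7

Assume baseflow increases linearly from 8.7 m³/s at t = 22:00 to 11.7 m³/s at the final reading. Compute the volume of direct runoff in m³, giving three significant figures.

Direct-runoff ordinates (Q − Q_b): 0.00, 8.70, 17.20, 34.90, 21.30, 13.00, 0.00 m³/s.
ΣQ_DR = 95.10 m³/s.
With Δt = 1 h = 3600 s, V = ΣQ_DR · Δt = 95.10 × 3600 = 3.42 × 10^5 m³.

V ≈ 3.42 × 10^5 m³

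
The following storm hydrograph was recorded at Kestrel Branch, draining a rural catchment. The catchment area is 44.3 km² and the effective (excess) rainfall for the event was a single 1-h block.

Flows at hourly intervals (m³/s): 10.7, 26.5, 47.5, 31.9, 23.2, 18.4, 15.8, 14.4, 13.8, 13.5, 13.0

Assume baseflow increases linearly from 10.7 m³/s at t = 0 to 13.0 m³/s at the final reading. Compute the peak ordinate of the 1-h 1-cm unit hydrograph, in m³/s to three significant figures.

U_p ≈ 45.5 m³/s

Direct runoff: 0.00, 15.57, 36.34, 20.51, 11.58, 6.55, 3.72, 2.09, 1.26, 0.73, 0.00 m³/s; ΣQ_DR = 98.35 m³/s, peak = 36.34 m³/s.
Runoff depth d = ΣQ_DR·Δt / A = 98.35 × 3600 / (44.3 km²) = 7.992 mm.
The 1-cm UH is the DRH scaled by (10 mm)/d, so U_p = 36.34 × 10/7.992 = 45.5 m³/s.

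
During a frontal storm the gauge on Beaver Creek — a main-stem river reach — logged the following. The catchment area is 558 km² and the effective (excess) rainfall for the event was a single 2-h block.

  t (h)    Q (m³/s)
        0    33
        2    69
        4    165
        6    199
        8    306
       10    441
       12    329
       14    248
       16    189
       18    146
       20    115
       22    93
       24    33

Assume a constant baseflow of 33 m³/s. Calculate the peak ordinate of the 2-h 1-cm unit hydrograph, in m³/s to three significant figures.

U_p ≈ 163 m³/s

Direct runoff: 0.0, 36.0, 132.0, 166.0, 273.0, 408.0, 296.0, 215.0, 156.0, 113.0, 82.0, 60.0, 0.0 m³/s; ΣQ_DR = 1937 m³/s, peak = 408.0 m³/s.
Runoff depth d = ΣQ_DR·Δt / A = 1937 × 7200 / (558 km²) = 24.99 mm.
The 1-cm UH is the DRH scaled by (10 mm)/d, so U_p = 408.0 × 10/24.99 = 163 m³/s.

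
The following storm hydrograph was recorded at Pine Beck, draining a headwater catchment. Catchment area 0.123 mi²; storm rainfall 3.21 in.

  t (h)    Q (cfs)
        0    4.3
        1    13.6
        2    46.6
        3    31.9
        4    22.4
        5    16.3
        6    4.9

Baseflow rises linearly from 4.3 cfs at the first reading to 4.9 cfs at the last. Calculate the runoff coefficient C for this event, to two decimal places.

ΣQ_DR = 107.8 cfs; V = ΣQ_DR·Δt = 3.881 × 10^5 ft³.
Runoff depth d = V / A = 1.358 in.
C = d / P = 1.358 / 3.21 = 0.42.

C ≈ 0.42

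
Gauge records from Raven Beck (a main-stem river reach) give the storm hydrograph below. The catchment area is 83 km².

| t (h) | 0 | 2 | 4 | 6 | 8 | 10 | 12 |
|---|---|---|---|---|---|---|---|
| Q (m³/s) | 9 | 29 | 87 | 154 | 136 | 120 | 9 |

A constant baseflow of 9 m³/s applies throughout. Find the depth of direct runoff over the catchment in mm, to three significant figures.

d ≈ 41.7 mm

Direct runoff: 0.0, 20.0, 78.0, 145.0, 127.0, 111.0, 0.0 m³/s; ΣQ_DR = 481.0 m³/s.
V = ΣQ_DR · Δt = 481.0 × 7200 s = 3.463 × 10^6 m³.
Over A = 83 km², depth = V / A = 41.7 mm.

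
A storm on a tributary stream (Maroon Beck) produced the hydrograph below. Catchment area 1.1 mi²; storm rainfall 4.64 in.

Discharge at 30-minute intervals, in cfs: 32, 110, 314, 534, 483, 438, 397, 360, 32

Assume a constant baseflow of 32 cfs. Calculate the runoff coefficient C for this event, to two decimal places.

C ≈ 0.37

ΣQ_DR = 2412 cfs; V = ΣQ_DR·Δt = 4.342 × 10^6 ft³.
Runoff depth d = V / A = 1.699 in.
C = d / P = 1.699 / 4.64 = 0.37.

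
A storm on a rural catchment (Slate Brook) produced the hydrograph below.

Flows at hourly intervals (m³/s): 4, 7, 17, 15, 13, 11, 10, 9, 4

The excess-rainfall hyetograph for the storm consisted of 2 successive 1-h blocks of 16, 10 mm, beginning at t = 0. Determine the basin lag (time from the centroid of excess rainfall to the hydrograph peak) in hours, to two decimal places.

t_L ≈ 1.12 h

Centroid of excess rainfall: t_c = Σ P_i·t̄_i / ΣP_i = 0.8846 h (block centres at 0.5, 1.5 h).
Hydrograph peak occurs at t = 2 h, so basin lag t_L = 2 − 0.8846 = 1.12 h.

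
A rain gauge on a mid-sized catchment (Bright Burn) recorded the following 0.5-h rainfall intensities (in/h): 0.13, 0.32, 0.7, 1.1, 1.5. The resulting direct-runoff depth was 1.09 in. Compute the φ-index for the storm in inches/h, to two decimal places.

φ ≈ 0.37 in/h

Only the 3 blocks with intensity above φ contribute runoff: 0.7, 1.1, 1.5 in/h.
Σ(I−φ)·Δt = d  ⇒  (0.7+1.1+1.5 − 3φ)·0.5 = 1.09
φ = (3.300 − 1.09/0.5) / 3 = 0.37 in/h.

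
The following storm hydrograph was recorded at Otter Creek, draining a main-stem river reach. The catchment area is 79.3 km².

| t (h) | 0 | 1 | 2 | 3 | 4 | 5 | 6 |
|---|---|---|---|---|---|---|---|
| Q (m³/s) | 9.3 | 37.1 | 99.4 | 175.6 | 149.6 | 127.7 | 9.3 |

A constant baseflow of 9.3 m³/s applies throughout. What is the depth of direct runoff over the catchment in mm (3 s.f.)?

Direct runoff: 0.0, 27.8, 90.1, 166.3, 140.3, 118.4, 0.0 m³/s; ΣQ_DR = 542.9 m³/s.
V = ΣQ_DR · Δt = 542.9 × 3600 s = 1.954 × 10^6 m³.
Over A = 79.3 km², depth = V / A = 24.6 mm.

d ≈ 24.6 mm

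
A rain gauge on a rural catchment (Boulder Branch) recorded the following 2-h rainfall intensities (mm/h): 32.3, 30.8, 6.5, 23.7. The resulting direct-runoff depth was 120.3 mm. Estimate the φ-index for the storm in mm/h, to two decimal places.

Only the 3 blocks with intensity above φ contribute runoff: 32.3, 30.8, 23.7 mm/h.
Σ(I−φ)·Δt = d  ⇒  (32.3+30.8+23.7 − 3φ)·2 = 120.3
φ = (86.80 − 120.3/2) / 3 = 8.88 mm/h.

φ ≈ 8.88 mm/h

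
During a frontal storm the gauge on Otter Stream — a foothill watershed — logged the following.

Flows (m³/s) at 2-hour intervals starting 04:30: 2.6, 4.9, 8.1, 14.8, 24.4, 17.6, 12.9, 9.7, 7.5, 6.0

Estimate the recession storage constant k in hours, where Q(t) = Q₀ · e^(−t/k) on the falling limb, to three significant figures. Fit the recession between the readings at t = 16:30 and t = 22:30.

k ≈ 7.84 h

On the falling limb, Q drops from 12.9 to 6.0 m³/s between t = 16:30 and t = 22:30 (Δt = 6 h).
k = −Δt / ln(Q₂/Q₁) = −6 / ln(6.0/12.9) = 7.84 h.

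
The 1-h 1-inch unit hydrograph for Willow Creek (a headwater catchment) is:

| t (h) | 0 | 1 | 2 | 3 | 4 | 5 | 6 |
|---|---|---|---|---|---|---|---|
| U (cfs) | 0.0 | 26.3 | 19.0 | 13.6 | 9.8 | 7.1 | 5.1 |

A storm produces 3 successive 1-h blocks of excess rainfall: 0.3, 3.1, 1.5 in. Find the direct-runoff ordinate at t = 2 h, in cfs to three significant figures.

Q ≈ 87.2 cfs

By discrete convolution, Q_j = Σ (P_i / 1 in) · U_{j−i}.
At t = 2 h (j=2): Q = (0.3/1)·19.0 + (3.1/1)·26.3 + (1.5/1)·0.0 = 87.2 cfs.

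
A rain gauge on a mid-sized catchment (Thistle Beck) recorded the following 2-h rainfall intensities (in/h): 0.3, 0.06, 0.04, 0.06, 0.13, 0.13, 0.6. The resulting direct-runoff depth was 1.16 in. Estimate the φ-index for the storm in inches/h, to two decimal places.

Only the 2 blocks with intensity above φ contribute runoff: 0.3, 0.6 in/h.
Σ(I−φ)·Δt = d  ⇒  (0.3+0.6 − 2φ)·2 = 1.16
φ = (0.9000 − 1.16/2) / 2 = 0.16 in/h.

φ ≈ 0.16 in/h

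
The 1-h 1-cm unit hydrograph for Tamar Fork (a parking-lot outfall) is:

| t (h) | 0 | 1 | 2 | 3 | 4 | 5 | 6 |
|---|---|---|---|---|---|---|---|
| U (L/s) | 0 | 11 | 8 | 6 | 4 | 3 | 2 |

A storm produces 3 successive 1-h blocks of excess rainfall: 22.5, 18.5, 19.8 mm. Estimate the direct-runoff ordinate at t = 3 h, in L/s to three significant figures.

By discrete convolution, Q_j = Σ (P_i / 10 mm) · U_{j−i}.
At t = 3 h (j=3): Q = (22.5/10)·6 + (18.5/10)·8 + (19.8/10)·11 = 50.1 L/s.

Q ≈ 50.1 L/s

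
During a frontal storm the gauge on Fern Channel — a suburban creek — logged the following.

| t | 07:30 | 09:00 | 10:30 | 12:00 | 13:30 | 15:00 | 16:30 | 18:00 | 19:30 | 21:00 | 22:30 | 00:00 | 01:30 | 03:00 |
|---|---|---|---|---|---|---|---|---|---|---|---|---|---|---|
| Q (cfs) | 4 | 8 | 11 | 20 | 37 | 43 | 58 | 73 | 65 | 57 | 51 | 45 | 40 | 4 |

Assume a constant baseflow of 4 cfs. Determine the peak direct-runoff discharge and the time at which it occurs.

Subtracting baseflow gives direct-runoff ordinates: 0.0, 4.0, 7.0, 16.0, 33.0, 39.0, 54.0, 69.0, 61.0, 53.0, 47.0, 41.0, 36.0, 0.0 cfs.
The maximum is 69.0 cfs, occurring at the reading for t = 18:00.

Q_p = 69.0 cfs at t = 18:00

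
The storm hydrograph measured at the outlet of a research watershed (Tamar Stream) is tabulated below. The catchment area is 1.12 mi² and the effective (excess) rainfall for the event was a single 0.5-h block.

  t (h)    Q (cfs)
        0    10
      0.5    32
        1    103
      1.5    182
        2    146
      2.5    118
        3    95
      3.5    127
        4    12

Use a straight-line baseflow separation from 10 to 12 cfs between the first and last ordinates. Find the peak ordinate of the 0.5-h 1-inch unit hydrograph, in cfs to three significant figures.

U_p ≈ 341 cfs

Direct runoff: 0.00, 21.75, 92.50, 171.25, 135.00, 106.75, 83.50, 115.25, 0.00 cfs; ΣQ_DR = 726.0 cfs, peak = 171.25 cfs.
Runoff depth d = ΣQ_DR·Δt / A = 726.0 × 1800 / (1.12 mi²) = 0.5022 in.
The 1-inch UH is the DRH scaled by (1 in)/d, so U_p = 171.25 × 1/0.5022 = 341 cfs.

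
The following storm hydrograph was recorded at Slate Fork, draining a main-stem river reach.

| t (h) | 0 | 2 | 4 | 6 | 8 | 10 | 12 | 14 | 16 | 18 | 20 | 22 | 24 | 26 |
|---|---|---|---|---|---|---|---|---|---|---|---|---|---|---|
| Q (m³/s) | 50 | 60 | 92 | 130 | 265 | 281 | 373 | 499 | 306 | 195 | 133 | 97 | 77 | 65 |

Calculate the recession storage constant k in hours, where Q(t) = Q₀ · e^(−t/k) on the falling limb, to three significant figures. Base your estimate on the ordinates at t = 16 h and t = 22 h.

k ≈ 5.22 h

On the falling limb, Q drops from 306 to 97 m³/s between t = 16 h and t = 22 h (Δt = 6 h).
k = −Δt / ln(Q₂/Q₁) = −6 / ln(97/306) = 5.22 h.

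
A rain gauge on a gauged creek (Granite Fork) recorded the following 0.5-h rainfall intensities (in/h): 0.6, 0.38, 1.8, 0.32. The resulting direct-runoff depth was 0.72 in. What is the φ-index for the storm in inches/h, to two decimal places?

Only the 2 blocks with intensity above φ contribute runoff: 0.6, 1.8 in/h.
Σ(I−φ)·Δt = d  ⇒  (0.6+1.8 − 2φ)·0.5 = 0.72
φ = (2.400 − 0.72/0.5) / 2 = 0.48 in/h.

φ ≈ 0.48 in/h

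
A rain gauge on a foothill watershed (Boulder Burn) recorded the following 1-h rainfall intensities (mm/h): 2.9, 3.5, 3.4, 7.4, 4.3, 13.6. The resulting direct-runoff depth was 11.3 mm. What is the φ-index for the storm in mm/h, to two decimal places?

Only the 2 blocks with intensity above φ contribute runoff: 7.4, 13.6 mm/h.
Σ(I−φ)·Δt = d  ⇒  (7.4+13.6 − 2φ)·1 = 11.3
φ = (21.00 − 11.3/1) / 2 = 4.85 mm/h.

φ ≈ 4.85 mm/h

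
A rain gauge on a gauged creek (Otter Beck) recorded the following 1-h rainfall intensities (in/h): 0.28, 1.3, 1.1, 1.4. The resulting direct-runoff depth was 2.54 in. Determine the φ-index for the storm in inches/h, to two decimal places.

Only the 3 blocks with intensity above φ contribute runoff: 1.3, 1.1, 1.4 in/h.
Σ(I−φ)·Δt = d  ⇒  (1.3+1.1+1.4 − 3φ)·1 = 2.54
φ = (3.800 − 2.54/1) / 3 = 0.42 in/h.

φ ≈ 0.42 in/h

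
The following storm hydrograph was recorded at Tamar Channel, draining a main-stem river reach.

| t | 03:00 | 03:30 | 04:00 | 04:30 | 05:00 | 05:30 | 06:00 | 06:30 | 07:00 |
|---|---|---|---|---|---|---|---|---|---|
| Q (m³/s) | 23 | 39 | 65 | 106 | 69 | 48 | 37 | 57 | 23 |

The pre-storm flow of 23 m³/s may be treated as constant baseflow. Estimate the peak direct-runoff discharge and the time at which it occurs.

Q_p = 83.0 m³/s at t = 04:30

Subtracting baseflow gives direct-runoff ordinates: 0.0, 16.0, 42.0, 83.0, 46.0, 25.0, 14.0, 34.0, 0.0 m³/s.
The maximum is 83.0 m³/s, occurring at the reading for t = 04:30.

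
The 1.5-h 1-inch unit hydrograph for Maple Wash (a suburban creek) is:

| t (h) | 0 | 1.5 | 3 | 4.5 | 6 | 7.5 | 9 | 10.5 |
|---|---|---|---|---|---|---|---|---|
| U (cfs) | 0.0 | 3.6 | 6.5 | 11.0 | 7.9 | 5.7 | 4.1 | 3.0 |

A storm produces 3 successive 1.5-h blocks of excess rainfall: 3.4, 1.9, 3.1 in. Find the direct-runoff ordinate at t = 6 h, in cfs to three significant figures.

Q ≈ 67.9 cfs

By discrete convolution, Q_j = Σ (P_i / 1 in) · U_{j−i}.
At t = 6 h (j=4): Q = (3.4/1)·7.9 + (1.9/1)·11.0 + (3.1/1)·6.5 = 67.9 cfs.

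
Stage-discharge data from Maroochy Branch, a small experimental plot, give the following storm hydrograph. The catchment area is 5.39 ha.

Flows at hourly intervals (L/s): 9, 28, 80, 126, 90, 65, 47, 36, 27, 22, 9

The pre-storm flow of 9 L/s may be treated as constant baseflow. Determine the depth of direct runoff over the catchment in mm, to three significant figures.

Direct runoff: 0.0, 19.0, 71.0, 117.0, 81.0, 56.0, 38.0, 27.0, 18.0, 13.0, 0.0 L/s; ΣQ_DR = 440.0 L/s.
V = ΣQ_DR · Δt = 440.0 × 3600 s = 1.584 × 10^6 L.
Over A = 5.39 ha, depth = V / A = 29.4 mm.

d ≈ 29.4 mm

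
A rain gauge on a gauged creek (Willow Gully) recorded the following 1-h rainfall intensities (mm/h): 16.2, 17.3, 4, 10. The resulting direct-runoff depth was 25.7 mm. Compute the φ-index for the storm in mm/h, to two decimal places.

Only the 3 blocks with intensity above φ contribute runoff: 16.2, 17.3, 10 mm/h.
Σ(I−φ)·Δt = d  ⇒  (16.2+17.3+10 − 3φ)·1 = 25.7
φ = (43.50 − 25.7/1) / 3 = 5.93 mm/h.

φ ≈ 5.93 mm/h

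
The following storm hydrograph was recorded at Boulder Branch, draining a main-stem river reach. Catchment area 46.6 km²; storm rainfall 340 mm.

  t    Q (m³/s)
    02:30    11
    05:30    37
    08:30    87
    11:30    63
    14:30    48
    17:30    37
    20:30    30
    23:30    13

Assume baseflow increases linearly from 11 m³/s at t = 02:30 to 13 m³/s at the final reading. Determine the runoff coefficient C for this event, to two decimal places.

ΣQ_DR = 230.0 m³/s; V = ΣQ_DR·Δt = 2.484 × 10^6 m³.
Runoff depth d = V / A = 53.30 mm.
C = d / P = 53.30 / 340 = 0.16.

C ≈ 0.16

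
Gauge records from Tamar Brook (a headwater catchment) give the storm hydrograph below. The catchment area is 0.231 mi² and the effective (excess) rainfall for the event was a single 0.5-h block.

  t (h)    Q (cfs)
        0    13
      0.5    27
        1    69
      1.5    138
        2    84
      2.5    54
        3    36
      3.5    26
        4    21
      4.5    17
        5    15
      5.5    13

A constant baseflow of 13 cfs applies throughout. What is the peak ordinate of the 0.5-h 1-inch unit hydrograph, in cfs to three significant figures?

U_p ≈ 104 cfs

Direct runoff: 0.0, 14.0, 56.0, 125.0, 71.0, 41.0, 23.0, 13.0, 8.0, 4.0, 2.0, 0.0 cfs; ΣQ_DR = 357.0 cfs, peak = 125.0 cfs.
Runoff depth d = ΣQ_DR·Δt / A = 357.0 × 1800 / (0.231 mi²) = 1.197 in.
The 1-inch UH is the DRH scaled by (1 in)/d, so U_p = 125.0 × 1/1.197 = 104 cfs.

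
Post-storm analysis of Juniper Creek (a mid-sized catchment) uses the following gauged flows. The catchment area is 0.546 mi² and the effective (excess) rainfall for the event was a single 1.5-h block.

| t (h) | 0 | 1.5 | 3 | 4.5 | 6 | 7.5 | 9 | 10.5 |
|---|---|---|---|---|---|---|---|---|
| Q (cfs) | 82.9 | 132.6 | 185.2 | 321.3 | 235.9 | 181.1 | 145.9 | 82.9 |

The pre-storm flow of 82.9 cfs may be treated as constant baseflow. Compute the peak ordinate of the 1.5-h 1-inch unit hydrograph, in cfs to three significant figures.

Direct runoff: 0.0, 49.7, 102.3, 238.4, 153.0, 98.2, 63.0, 0.0 cfs; ΣQ_DR = 704.6 cfs, peak = 238.4 cfs.
Runoff depth d = ΣQ_DR·Δt / A = 704.6 × 5400 / (0.546 mi²) = 3.000 in.
The 1-inch UH is the DRH scaled by (1 in)/d, so U_p = 238.4 × 1/3.000 = 79.5 cfs.

U_p ≈ 79.5 cfs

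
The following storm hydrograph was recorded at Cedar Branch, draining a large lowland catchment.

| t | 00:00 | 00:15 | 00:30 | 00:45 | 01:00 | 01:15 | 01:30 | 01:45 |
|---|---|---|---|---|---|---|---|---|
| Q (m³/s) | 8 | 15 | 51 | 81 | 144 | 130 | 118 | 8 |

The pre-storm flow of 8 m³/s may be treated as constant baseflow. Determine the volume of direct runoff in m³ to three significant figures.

Direct-runoff ordinates (Q − Q_b): 0.0, 7.0, 43.0, 73.0, 136.0, 122.0, 110.0, 0.0 m³/s.
ΣQ_DR = 491.0 m³/s.
With Δt = 0.25 h = 900 s, V = ΣQ_DR · Δt = 491.0 × 900 = 4.42 × 10^5 m³.

V ≈ 4.42 × 10^5 m³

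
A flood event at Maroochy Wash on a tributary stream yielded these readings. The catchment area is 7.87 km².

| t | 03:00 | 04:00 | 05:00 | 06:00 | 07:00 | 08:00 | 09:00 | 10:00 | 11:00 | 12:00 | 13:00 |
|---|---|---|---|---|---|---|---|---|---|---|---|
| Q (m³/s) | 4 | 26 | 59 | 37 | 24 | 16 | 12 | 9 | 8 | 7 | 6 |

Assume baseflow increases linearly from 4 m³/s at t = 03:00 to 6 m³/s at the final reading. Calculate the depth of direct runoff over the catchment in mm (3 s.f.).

d ≈ 70.0 mm

Direct runoff: 0.00, 21.80, 54.60, 32.40, 19.20, 11.00, 6.80, 3.60, 2.40, 1.20, 0.00 m³/s; ΣQ_DR = 153.0 m³/s.
V = ΣQ_DR · Δt = 153.0 × 3600 s = 5.508 × 10^5 m³.
Over A = 7.87 km², depth = V / A = 70.0 mm.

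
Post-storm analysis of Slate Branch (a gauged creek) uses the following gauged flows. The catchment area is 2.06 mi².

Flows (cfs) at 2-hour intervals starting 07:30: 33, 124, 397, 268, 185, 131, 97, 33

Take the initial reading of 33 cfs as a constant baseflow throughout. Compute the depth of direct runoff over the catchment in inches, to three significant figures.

Direct runoff: 0.0, 91.0, 364.0, 235.0, 152.0, 98.0, 64.0, 0.0 cfs; ΣQ_DR = 1004 cfs.
V = ΣQ_DR · Δt = 1004 × 7200 s = 7.229 × 10^6 ft³.
Over A = 2.06 mi², depth = V / A = 1.51 in.

d ≈ 1.51 in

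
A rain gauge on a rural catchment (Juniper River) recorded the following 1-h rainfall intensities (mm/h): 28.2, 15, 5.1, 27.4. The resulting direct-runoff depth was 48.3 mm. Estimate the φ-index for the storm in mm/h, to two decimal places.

φ ≈ 7.43 mm/h

Only the 3 blocks with intensity above φ contribute runoff: 28.2, 15, 27.4 mm/h.
Σ(I−φ)·Δt = d  ⇒  (28.2+15+27.4 − 3φ)·1 = 48.3
φ = (70.60 − 48.3/1) / 3 = 7.43 mm/h.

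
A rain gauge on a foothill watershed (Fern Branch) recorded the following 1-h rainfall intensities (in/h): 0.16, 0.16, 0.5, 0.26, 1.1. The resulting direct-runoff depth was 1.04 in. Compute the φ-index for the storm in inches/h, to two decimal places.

Only the 2 blocks with intensity above φ contribute runoff: 0.5, 1.1 in/h.
Σ(I−φ)·Δt = d  ⇒  (0.5+1.1 − 2φ)·1 = 1.04
φ = (1.600 − 1.04/1) / 2 = 0.28 in/h.

φ ≈ 0.28 in/h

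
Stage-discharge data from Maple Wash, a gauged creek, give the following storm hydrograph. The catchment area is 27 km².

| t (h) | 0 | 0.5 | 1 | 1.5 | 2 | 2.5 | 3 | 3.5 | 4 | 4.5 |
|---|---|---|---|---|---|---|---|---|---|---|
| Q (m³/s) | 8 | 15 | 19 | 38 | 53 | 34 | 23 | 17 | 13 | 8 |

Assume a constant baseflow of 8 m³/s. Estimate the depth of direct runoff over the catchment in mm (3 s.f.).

Direct runoff: 0.0, 7.0, 11.0, 30.0, 45.0, 26.0, 15.0, 9.0, 5.0, 0.0 m³/s; ΣQ_DR = 148.0 m³/s.
V = ΣQ_DR · Δt = 148.0 × 1800 s = 2.664 × 10^5 m³.
Over A = 27 km², depth = V / A = 9.87 mm.

d ≈ 9.87 mm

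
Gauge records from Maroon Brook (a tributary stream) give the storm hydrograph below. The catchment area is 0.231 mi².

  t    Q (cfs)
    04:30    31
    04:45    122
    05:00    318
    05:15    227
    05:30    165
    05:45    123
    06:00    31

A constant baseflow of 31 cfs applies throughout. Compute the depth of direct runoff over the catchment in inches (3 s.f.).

d ≈ 1.34 in

Direct runoff: 0.0, 91.0, 287.0, 196.0, 134.0, 92.0, 0.0 cfs; ΣQ_DR = 800.0 cfs.
V = ΣQ_DR · Δt = 800.0 × 900 s = 7.200 × 10^5 ft³.
Over A = 0.231 mi², depth = V / A = 1.34 in.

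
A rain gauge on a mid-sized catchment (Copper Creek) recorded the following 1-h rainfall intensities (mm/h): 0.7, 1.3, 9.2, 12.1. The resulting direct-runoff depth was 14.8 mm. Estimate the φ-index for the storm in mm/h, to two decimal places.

Only the 2 blocks with intensity above φ contribute runoff: 9.2, 12.1 mm/h.
Σ(I−φ)·Δt = d  ⇒  (9.2+12.1 − 2φ)·1 = 14.8
φ = (21.30 − 14.8/1) / 2 = 3.25 mm/h.

φ ≈ 3.25 mm/h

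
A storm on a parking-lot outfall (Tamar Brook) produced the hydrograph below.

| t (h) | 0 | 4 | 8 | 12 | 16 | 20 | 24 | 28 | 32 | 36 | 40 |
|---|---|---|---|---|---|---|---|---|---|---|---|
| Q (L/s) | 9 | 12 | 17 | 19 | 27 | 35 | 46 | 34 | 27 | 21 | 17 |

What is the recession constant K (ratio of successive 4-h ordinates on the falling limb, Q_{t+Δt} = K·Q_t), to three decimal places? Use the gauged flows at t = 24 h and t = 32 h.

K ≈ 0.766

Using the recession-limb readings at t = 24 h and t = 32 h: Q falls from 46 to 27 L/s over 2 intervals.
K = (Q₂/Q₁)^(1/2) = (27/46)^(1/2) = 0.766.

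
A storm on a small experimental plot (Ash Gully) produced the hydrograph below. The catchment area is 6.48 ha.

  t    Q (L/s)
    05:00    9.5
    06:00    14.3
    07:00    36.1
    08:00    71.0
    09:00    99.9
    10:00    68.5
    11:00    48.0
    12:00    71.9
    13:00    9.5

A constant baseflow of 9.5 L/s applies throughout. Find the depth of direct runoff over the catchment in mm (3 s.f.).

Direct runoff: 0.0, 4.8, 26.6, 61.5, 90.4, 59.0, 38.5, 62.4, 0.0 L/s; ΣQ_DR = 343.2 L/s.
V = ΣQ_DR · Δt = 343.2 × 3600 s = 1.236 × 10^6 L.
Over A = 6.48 ha, depth = V / A = 19.1 mm.

d ≈ 19.1 mm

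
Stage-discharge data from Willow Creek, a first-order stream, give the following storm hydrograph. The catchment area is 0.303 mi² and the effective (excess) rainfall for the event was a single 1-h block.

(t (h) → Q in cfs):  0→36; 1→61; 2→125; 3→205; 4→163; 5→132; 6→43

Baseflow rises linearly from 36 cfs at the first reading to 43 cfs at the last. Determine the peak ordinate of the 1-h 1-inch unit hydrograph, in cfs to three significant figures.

Direct runoff: 0.00, 23.83, 86.67, 165.50, 122.33, 90.17, 0.00 cfs; ΣQ_DR = 488.5 cfs, peak = 165.50 cfs.
Runoff depth d = ΣQ_DR·Δt / A = 488.5 × 3600 / (0.303 mi²) = 2.498 in.
The 1-inch UH is the DRH scaled by (1 in)/d, so U_p = 165.50 × 1/2.498 = 66.2 cfs.

U_p ≈ 66.2 cfs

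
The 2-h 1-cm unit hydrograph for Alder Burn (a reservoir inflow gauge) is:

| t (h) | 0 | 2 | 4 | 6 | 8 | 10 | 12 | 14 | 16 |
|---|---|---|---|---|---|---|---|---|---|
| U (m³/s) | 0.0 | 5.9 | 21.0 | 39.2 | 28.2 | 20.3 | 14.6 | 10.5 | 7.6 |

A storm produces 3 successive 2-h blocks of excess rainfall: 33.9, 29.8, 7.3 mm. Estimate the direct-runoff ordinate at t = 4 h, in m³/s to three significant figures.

By discrete convolution, Q_j = Σ (P_i / 10 mm) · U_{j−i}.
At t = 4 h (j=2): Q = (33.9/10)·21.0 + (29.8/10)·5.9 + (7.3/10)·0.0 = 88.8 m³/s.

Q ≈ 88.8 m³/s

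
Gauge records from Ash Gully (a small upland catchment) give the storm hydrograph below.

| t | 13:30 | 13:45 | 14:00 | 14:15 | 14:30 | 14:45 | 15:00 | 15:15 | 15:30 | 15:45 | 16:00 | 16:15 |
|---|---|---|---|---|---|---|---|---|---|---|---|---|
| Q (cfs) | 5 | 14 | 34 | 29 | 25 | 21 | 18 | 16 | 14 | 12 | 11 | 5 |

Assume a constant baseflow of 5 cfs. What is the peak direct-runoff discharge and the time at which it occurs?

Q_p = 29.0 cfs at t = 14:00

Subtracting baseflow gives direct-runoff ordinates: 0.0, 9.0, 29.0, 24.0, 20.0, 16.0, 13.0, 11.0, 9.0, 7.0, 6.0, 0.0 cfs.
The maximum is 29.0 cfs, occurring at the reading for t = 14:00.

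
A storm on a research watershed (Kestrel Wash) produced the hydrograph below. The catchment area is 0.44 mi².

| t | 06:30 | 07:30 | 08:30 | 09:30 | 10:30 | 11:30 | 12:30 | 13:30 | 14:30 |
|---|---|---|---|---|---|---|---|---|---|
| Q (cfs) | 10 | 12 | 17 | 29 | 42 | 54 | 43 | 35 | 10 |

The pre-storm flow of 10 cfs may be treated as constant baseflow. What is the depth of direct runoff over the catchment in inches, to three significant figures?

d ≈ 0.571 in

Direct runoff: 0.0, 2.0, 7.0, 19.0, 32.0, 44.0, 33.0, 25.0, 0.0 cfs; ΣQ_DR = 162.0 cfs.
V = ΣQ_DR · Δt = 162.0 × 3600 s = 5.832 × 10^5 ft³.
Over A = 0.44 mi², depth = V / A = 0.571 in.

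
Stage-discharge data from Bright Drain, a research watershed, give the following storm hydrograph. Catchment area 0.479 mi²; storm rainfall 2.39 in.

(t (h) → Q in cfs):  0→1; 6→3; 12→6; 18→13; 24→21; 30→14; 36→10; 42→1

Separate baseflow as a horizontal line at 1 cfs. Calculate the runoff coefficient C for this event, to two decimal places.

ΣQ_DR = 61.00 cfs; V = ΣQ_DR·Δt = 1.318 × 10^6 ft³.
Runoff depth d = V / A = 1.184 in.
C = d / P = 1.184 / 2.39 = 0.50.

C ≈ 0.50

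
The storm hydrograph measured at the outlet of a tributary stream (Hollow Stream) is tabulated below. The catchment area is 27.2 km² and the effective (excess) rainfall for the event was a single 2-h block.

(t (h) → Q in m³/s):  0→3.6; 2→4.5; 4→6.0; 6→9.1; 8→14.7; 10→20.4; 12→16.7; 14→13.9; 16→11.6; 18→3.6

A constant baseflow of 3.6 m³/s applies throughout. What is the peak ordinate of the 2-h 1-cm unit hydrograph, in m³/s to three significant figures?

Direct runoff: 0.0, 0.9, 2.4, 5.5, 11.1, 16.8, 13.1, 10.3, 8.0, 0.0 m³/s; ΣQ_DR = 68.10 m³/s, peak = 16.8 m³/s.
Runoff depth d = ΣQ_DR·Δt / A = 68.10 × 7200 / (27.2 km²) = 18.03 mm.
The 1-cm UH is the DRH scaled by (10 mm)/d, so U_p = 16.8 × 10/18.03 = 9.32 m³/s.

U_p ≈ 9.32 m³/s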